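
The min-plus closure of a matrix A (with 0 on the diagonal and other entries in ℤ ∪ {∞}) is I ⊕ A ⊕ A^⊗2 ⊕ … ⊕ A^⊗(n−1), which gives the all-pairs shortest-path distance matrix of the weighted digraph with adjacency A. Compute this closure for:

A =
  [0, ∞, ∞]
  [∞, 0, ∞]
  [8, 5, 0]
Closure =
  [0, ∞, ∞]
  [∞, 0, ∞]
  [8, 5, 0]

This is the Floyd-Warshall all-pairs shortest-path computation. For each intermediate vertex k = 0, 1, …, 2, update dist[i][j] ← min(dist[i][j], dist[i][k] + dist[k][j]). The final matrix gives, for each (i, j), the minimum total weight of any directed path from i to j (possibly empty when i = j).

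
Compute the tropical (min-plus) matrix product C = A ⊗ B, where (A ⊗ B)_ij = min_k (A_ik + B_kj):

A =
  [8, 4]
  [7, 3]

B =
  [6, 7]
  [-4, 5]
A ⊗ B =
  [0, 9]
  [-1, 8]

Apply the min-plus product entry-by-entry:
  C[0][0] = min over k of (A[0][0] + B[0][0] = 8 + 6 = 14, A[0][1] + B[1][0] = 4 + -4 = 0) = 0 (attained at k = 1)
  C[0][1] = min over k of (A[0][0] + B[0][1] = 8 + 7 = 15, A[0][1] + B[1][1] = 4 + 5 = 9) = 9 (attained at k = 1)
  C[1][0] = min over k of (A[1][0] + B[0][0] = 7 + 6 = 13, A[1][1] + B[1][0] = 3 + -4 = -1) = -1 (attained at k = 1)
  C[1][1] = min over k of (A[1][0] + B[0][1] = 7 + 7 = 14, A[1][1] + B[1][1] = 3 + 5 = 8) = 8 (attained at k = 1)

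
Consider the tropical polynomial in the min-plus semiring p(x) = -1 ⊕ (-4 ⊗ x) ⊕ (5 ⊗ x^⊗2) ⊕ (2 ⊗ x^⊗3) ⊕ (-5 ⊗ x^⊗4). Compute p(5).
p(5) = -1

A tropical monomial a ⊗ x^⊗i evaluates to a + i · x. Evaluating each term at x = 5:
  Term 0 contributes -1 + 0 · 5 = -1
  Term 1 contributes -4 + 1 · 5 = 1
  Term 2 contributes 5 + 2 · 5 = 15
  Term 3 contributes 2 + 3 · 5 = 17
  Term 4 contributes -5 + 4 · 5 = 15
p(5) = ⊕ of these = min[-1, 1, 15, 17, 15] = -1.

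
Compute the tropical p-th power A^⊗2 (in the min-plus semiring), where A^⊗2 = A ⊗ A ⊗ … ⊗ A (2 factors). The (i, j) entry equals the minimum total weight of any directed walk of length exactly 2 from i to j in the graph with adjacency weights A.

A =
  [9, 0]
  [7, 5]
A^⊗2 =
  [7, 5]
  [12, 7]

Each entry (A^⊗2)_ij equals the minimum over all length-2 walks i = v_0 → v_1 → … → v_2 = j of Σ_t A[v_t][v_{t+1}]. For example, for (i, j) = (0, 1) we minimise over 2 possible intermediate vertex sequences; the minimum is 5, attained along the walk 0 → 1 → 1.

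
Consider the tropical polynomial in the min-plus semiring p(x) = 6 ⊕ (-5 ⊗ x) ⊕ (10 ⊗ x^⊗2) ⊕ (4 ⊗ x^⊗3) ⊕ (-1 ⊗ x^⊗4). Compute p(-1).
p(-1) = -6

A tropical monomial a ⊗ x^⊗i evaluates to a + i · x. Evaluating each term at x = -1:
  Term 0 contributes 6 + 0 · -1 = 6
  Term 1 contributes -5 + 1 · -1 = -6
  Term 2 contributes 10 + 2 · -1 = 8
  Term 3 contributes 4 + 3 · -1 = 1
  Term 4 contributes -1 + 4 · -1 = -5
p(-1) = ⊕ of these = min[6, -6, 8, 1, -5] = -6.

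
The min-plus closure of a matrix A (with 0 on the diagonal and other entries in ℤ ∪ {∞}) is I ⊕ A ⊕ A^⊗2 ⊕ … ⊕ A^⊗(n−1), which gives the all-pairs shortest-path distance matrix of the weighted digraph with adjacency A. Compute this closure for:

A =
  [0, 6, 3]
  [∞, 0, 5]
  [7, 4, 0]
Closure =
  [0, 6, 3]
  [12, 0, 5]
  [7, 4, 0]

This is the Floyd-Warshall all-pairs shortest-path computation. For each intermediate vertex k = 0, 1, …, 2, update dist[i][j] ← min(dist[i][j], dist[i][k] + dist[k][j]). The final matrix gives, for each (i, j), the minimum total weight of any directed path from i to j (possibly empty when i = j).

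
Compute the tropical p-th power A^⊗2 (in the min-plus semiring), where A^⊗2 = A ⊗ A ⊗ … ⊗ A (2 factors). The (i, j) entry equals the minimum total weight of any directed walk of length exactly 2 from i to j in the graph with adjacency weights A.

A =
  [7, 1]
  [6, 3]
A^⊗2 =
  [7, 4]
  [9, 6]

Each entry (A^⊗2)_ij equals the minimum over all length-2 walks i = v_0 → v_1 → … → v_2 = j of Σ_t A[v_t][v_{t+1}]. For example, for (i, j) = (0, 1) we minimise over 2 possible intermediate vertex sequences; the minimum is 4, attained along the walk 0 → 1 → 1.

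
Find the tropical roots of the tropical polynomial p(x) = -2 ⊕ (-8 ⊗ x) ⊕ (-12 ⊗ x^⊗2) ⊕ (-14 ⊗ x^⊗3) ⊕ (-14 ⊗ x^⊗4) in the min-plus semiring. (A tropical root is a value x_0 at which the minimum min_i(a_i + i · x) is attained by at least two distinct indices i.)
Roots: {0, 2, 4, 6}

Each tropical root is a break point of the lower envelope of the lines y = a_i + i · x (there are 5 lines, with slopes 0, 1, ..., 4). Only the lines that attain the minimum somewhere contribute to roots; other lines are dominated. Here the surviving (envelope) indices are i = 4, i = 3, i = 2, i = 1, i = 0.
Intersections between consecutive envelope lines give the roots: for adjacent envelope indices i < j the intersection is x = (a_i − a_j) / (j − i). Reading off the sorted break points: {0, 2, 4, 6}.
Verification: at each break x_0, at least two indices attain the minimum of min_i(a_i + i · x_0).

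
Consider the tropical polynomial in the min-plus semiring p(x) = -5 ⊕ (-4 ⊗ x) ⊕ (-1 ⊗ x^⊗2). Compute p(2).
p(2) = -5

A tropical monomial a ⊗ x^⊗i evaluates to a + i · x. Evaluating each term at x = 2:
  Term 0 contributes -5 + 0 · 2 = -5
  Term 1 contributes -4 + 1 · 2 = -2
  Term 2 contributes -1 + 2 · 2 = 3
p(2) = ⊕ of these = min[-5, -2, 3] = -5.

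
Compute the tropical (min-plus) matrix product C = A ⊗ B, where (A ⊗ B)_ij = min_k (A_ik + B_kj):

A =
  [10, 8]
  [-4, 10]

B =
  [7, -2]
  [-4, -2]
A ⊗ B =
  [4, 6]
  [3, -6]

Apply the min-plus product entry-by-entry:
  C[0][0] = min over k of (A[0][0] + B[0][0] = 10 + 7 = 17, A[0][1] + B[1][0] = 8 + -4 = 4) = 4 (attained at k = 1)
  C[0][1] = min over k of (A[0][0] + B[0][1] = 10 + -2 = 8, A[0][1] + B[1][1] = 8 + -2 = 6) = 6 (attained at k = 1)
  C[1][0] = min over k of (A[1][0] + B[0][0] = -4 + 7 = 3, A[1][1] + B[1][0] = 10 + -4 = 6) = 3 (attained at k = 0)
  C[1][1] = min over k of (A[1][0] + B[0][1] = -4 + -2 = -6, A[1][1] + B[1][1] = 10 + -2 = 8) = -6 (attained at k = 0)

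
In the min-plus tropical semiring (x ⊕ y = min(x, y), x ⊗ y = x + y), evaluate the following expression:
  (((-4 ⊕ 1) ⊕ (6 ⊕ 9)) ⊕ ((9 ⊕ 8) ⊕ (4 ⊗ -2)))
(((-4 ⊕ 1) ⊕ (6 ⊕ 9)) ⊕ ((9 ⊕ 8) ⊕ (4 ⊗ -2))) = -4

Expand innermost to outermost. Recall ⊕ takes the minimum of its arguments and ⊗ takes their sum. Working out the expression (((-4 ⊕ 1) ⊕ (6 ⊕ 9)) ⊕ ((9 ⊕ 8) ⊕ (4 ⊗ -2))) gives -4.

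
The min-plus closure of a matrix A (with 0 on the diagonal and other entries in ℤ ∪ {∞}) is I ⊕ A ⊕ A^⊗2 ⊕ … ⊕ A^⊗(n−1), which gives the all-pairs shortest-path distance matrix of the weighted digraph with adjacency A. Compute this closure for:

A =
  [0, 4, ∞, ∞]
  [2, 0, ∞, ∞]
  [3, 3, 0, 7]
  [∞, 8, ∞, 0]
Closure =
  [0, 4, ∞, ∞]
  [2, 0, ∞, ∞]
  [3, 3, 0, 7]
  [10, 8, ∞, 0]

This is the Floyd-Warshall all-pairs shortest-path computation. For each intermediate vertex k = 0, 1, …, 3, update dist[i][j] ← min(dist[i][j], dist[i][k] + dist[k][j]). The final matrix gives, for each (i, j), the minimum total weight of any directed path from i to j (possibly empty when i = j).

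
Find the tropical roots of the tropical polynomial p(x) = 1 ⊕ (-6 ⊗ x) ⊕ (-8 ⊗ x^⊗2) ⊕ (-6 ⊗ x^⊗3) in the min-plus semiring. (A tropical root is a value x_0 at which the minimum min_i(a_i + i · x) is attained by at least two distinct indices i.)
Roots: {-2, 2, 7}

Each tropical root is a break point of the lower envelope of the lines y = a_i + i · x (there are 4 lines, with slopes 0, 1, ..., 3). Only the lines that attain the minimum somewhere contribute to roots; other lines are dominated. Here the surviving (envelope) indices are i = 3, i = 2, i = 1, i = 0.
Intersections between consecutive envelope lines give the roots: for adjacent envelope indices i < j the intersection is x = (a_i − a_j) / (j − i). Reading off the sorted break points: {-2, 2, 7}.
Verification: at each break x_0, at least two indices attain the minimum of min_i(a_i + i · x_0).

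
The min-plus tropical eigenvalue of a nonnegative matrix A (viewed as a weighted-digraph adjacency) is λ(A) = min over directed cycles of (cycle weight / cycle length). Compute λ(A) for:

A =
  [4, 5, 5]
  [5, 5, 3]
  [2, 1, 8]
λ(A) = 2

Enumerate directed cycles and compute their means (weight / length). Sample:
  cycle 0 → 0: weight = 4, length = 1, mean = 4/1 ≈ 4.000
  cycle 1 → 1: weight = 5, length = 1, mean = 5/1 ≈ 5.000
  cycle 2 → 2: weight = 8, length = 1, mean = 8/1 ≈ 8.000
  cycle 0 → 1 → 0: weight = 10, length = 2, mean = 10/2 ≈ 5.000
  cycle 0 → 2 → 0: weight = 7, length = 2, mean = 7/2 ≈ 3.500
  cycle 1 → 0 → 1: weight = 10, length = 2, mean = 10/2 ≈ 5.000
Minimum mean = 2.000, attained e.g. along the cycle 1 → 2 → 1 with weight 4 and length 2. So λ(A) = 4/2 = 2.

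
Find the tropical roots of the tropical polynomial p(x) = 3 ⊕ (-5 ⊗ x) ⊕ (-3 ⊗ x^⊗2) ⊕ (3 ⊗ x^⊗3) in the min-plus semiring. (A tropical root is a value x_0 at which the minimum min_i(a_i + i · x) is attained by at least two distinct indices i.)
Roots: {-6, -2, 8}

Each tropical root is a break point of the lower envelope of the lines y = a_i + i · x (there are 4 lines, with slopes 0, 1, ..., 3). Only the lines that attain the minimum somewhere contribute to roots; other lines are dominated. Here the surviving (envelope) indices are i = 3, i = 2, i = 1, i = 0.
Intersections between consecutive envelope lines give the roots: for adjacent envelope indices i < j the intersection is x = (a_i − a_j) / (j − i). Reading off the sorted break points: {-6, -2, 8}.
Verification: at each break x_0, at least two indices attain the minimum of min_i(a_i + i · x_0).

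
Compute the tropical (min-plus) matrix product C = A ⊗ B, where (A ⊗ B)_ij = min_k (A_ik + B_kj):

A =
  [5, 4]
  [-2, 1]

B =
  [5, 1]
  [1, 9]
A ⊗ B =
  [5, 6]
  [2, -1]

Apply the min-plus product entry-by-entry:
  C[0][0] = min over k of (A[0][0] + B[0][0] = 5 + 5 = 10, A[0][1] + B[1][0] = 4 + 1 = 5) = 5 (attained at k = 1)
  C[0][1] = min over k of (A[0][0] + B[0][1] = 5 + 1 = 6, A[0][1] + B[1][1] = 4 + 9 = 13) = 6 (attained at k = 0)
  C[1][0] = min over k of (A[1][0] + B[0][0] = -2 + 5 = 3, A[1][1] + B[1][0] = 1 + 1 = 2) = 2 (attained at k = 1)
  C[1][1] = min over k of (A[1][0] + B[0][1] = -2 + 1 = -1, A[1][1] + B[1][1] = 1 + 9 = 10) = -1 (attained at k = 0)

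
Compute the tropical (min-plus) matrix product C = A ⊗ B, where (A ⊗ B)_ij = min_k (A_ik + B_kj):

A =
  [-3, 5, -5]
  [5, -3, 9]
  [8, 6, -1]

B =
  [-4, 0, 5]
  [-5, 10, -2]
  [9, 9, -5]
A ⊗ B =
  [-7, -3, -10]
  [-8, 5, -5]
  [1, 8, -6]

Apply the min-plus product entry-by-entry:
  C[0][0] = min over k of (A[0][0] + B[0][0] = -3 + -4 = -7, A[0][1] + B[1][0] = 5 + -5 = 0, A[0][2] + B[2][0] = -5 + 9 = 4) = -7 (attained at k = 0)
  C[0][1] = min over k of (A[0][0] + B[0][1] = -3 + 0 = -3, A[0][1] + B[1][1] = 5 + 10 = 15, A[0][2] + B[2][1] = -5 + 9 = 4) = -3 (attained at k = 0)
  C[0][2] = min over k of (A[0][0] + B[0][2] = -3 + 5 = 2, A[0][1] + B[1][2] = 5 + -2 = 3, A[0][2] + B[2][2] = -5 + -5 = -10) = -10 (attained at k = 2)
  C[1][0] = min over k of (A[1][0] + B[0][0] = 5 + -4 = 1, A[1][1] + B[1][0] = -3 + -5 = -8, A[1][2] + B[2][0] = 9 + 9 = 18) = -8 (attained at k = 1)
  C[1][1] = min over k of (A[1][0] + B[0][1] = 5 + 0 = 5, A[1][1] + B[1][1] = -3 + 10 = 7, A[1][2] + B[2][1] = 9 + 9 = 18) = 5 (attained at k = 0)
  C[1][2] = min over k of (A[1][0] + B[0][2] = 5 + 5 = 10, A[1][1] + B[1][2] = -3 + -2 = -5, A[1][2] + B[2][2] = 9 + -5 = 4) = -5 (attained at k = 1)
  C[2][0] = min over k of (A[2][0] + B[0][0] = 8 + -4 = 4, A[2][1] + B[1][0] = 6 + -5 = 1, A[2][2] + B[2][0] = -1 + 9 = 8) = 1 (attained at k = 1)
  C[2][1] = min over k of (A[2][0] + B[0][1] = 8 + 0 = 8, A[2][1] + B[1][1] = 6 + 10 = 16, A[2][2] + B[2][1] = -1 + 9 = 8) = 8 (attained at k = 0)
  C[2][2] = min over k of (A[2][0] + B[0][2] = 8 + 5 = 13, A[2][1] + B[1][2] = 6 + -2 = 4, A[2][2] + B[2][2] = -1 + -5 = -6) = -6 (attained at k = 2)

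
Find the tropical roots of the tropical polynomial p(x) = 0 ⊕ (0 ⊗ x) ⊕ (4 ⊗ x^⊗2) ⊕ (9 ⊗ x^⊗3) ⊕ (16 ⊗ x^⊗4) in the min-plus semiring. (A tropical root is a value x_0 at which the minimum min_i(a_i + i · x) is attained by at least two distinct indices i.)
Roots: {-7, -5, -4, 0}

Each tropical root is a break point of the lower envelope of the lines y = a_i + i · x (there are 5 lines, with slopes 0, 1, ..., 4). Only the lines that attain the minimum somewhere contribute to roots; other lines are dominated. Here the surviving (envelope) indices are i = 4, i = 3, i = 2, i = 1, i = 0.
Intersections between consecutive envelope lines give the roots: for adjacent envelope indices i < j the intersection is x = (a_i − a_j) / (j − i). Reading off the sorted break points: {-7, -5, -4, 0}.
Verification: at each break x_0, at least two indices attain the minimum of min_i(a_i + i · x_0).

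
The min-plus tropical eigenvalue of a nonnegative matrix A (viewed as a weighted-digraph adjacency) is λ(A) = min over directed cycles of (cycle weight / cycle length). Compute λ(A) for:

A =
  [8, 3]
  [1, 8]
λ(A) = 2

Enumerate directed cycles and compute their means (weight / length). Sample:
  cycle 0 → 0: weight = 8, length = 1, mean = 8/1 ≈ 8.000
  cycle 1 → 1: weight = 8, length = 1, mean = 8/1 ≈ 8.000
  cycle 0 → 1 → 0: weight = 4, length = 2, mean = 4/2 ≈ 2.000
  cycle 1 → 0 → 1: weight = 4, length = 2, mean = 4/2 ≈ 2.000
Minimum mean = 2.000, attained e.g. along the cycle 0 → 1 → 0 with weight 4 and length 2. So λ(A) = 4/2 = 2.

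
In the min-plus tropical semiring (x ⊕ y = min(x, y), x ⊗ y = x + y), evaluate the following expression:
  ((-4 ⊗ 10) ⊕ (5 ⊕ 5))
((-4 ⊗ 10) ⊕ (5 ⊕ 5)) = 5

Expand innermost to outermost. Recall ⊕ takes the minimum of its arguments and ⊗ takes their sum. Working out the expression ((-4 ⊗ 10) ⊕ (5 ⊕ 5)) gives 5.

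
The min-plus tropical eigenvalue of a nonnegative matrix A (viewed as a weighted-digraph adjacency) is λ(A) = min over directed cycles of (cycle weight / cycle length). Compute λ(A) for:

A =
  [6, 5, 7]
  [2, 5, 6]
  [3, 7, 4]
λ(A) = 7/2

Enumerate directed cycles and compute their means (weight / length). Sample:
  cycle 0 → 0: weight = 6, length = 1, mean = 6/1 ≈ 6.000
  cycle 1 → 1: weight = 5, length = 1, mean = 5/1 ≈ 5.000
  cycle 2 → 2: weight = 4, length = 1, mean = 4/1 ≈ 4.000
  cycle 0 → 1 → 0: weight = 7, length = 2, mean = 7/2 ≈ 3.500
  cycle 0 → 2 → 0: weight = 10, length = 2, mean = 10/2 ≈ 5.000
  cycle 1 → 0 → 1: weight = 7, length = 2, mean = 7/2 ≈ 3.500
Minimum mean = 3.500, attained e.g. along the cycle 0 → 1 → 0 with weight 7 and length 2. So λ(A) = 7/2 = 7/2.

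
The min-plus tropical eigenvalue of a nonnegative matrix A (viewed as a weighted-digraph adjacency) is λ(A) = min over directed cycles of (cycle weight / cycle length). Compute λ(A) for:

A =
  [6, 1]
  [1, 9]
λ(A) = 1

Enumerate directed cycles and compute their means (weight / length). Sample:
  cycle 0 → 0: weight = 6, length = 1, mean = 6/1 ≈ 6.000
  cycle 1 → 1: weight = 9, length = 1, mean = 9/1 ≈ 9.000
  cycle 0 → 1 → 0: weight = 2, length = 2, mean = 2/2 ≈ 1.000
  cycle 1 → 0 → 1: weight = 2, length = 2, mean = 2/2 ≈ 1.000
Minimum mean = 1.000, attained e.g. along the cycle 0 → 1 → 0 with weight 2 and length 2. So λ(A) = 2/2 = 1.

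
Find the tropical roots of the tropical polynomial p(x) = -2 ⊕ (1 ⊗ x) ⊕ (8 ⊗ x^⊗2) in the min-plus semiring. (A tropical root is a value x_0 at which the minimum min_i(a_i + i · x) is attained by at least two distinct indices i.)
Roots: {-7, -3}

Each tropical root is a break point of the lower envelope of the lines y = a_i + i · x (there are 3 lines, with slopes 0, 1, ..., 2). Only the lines that attain the minimum somewhere contribute to roots; other lines are dominated. Here the surviving (envelope) indices are i = 2, i = 1, i = 0.
Intersections between consecutive envelope lines give the roots: for adjacent envelope indices i < j the intersection is x = (a_i − a_j) / (j − i). Reading off the sorted break points: {-7, -3}.
Verification: at each break x_0, at least two indices attain the minimum of min_i(a_i + i · x_0).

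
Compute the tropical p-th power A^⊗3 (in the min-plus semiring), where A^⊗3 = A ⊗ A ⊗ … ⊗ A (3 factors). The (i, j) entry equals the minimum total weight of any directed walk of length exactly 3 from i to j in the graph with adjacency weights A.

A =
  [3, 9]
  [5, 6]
A^⊗3 =
  [9, 15]
  [11, 17]

Each entry (A^⊗3)_ij equals the minimum over all length-3 walks i = v_0 → v_1 → … → v_3 = j of Σ_t A[v_t][v_{t+1}]. For example, for (i, j) = (0, 1) we minimise over 4 possible intermediate vertex sequences; the minimum is 15, attained along the walk 0 → 0 → 0 → 1.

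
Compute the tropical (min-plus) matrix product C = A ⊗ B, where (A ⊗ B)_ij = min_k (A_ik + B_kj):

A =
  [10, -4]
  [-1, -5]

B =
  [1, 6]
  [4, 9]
A ⊗ B =
  [0, 5]
  [-1, 4]

Apply the min-plus product entry-by-entry:
  C[0][0] = min over k of (A[0][0] + B[0][0] = 10 + 1 = 11, A[0][1] + B[1][0] = -4 + 4 = 0) = 0 (attained at k = 1)
  C[0][1] = min over k of (A[0][0] + B[0][1] = 10 + 6 = 16, A[0][1] + B[1][1] = -4 + 9 = 5) = 5 (attained at k = 1)
  C[1][0] = min over k of (A[1][0] + B[0][0] = -1 + 1 = 0, A[1][1] + B[1][0] = -5 + 4 = -1) = -1 (attained at k = 1)
  C[1][1] = min over k of (A[1][0] + B[0][1] = -1 + 6 = 5, A[1][1] + B[1][1] = -5 + 9 = 4) = 4 (attained at k = 1)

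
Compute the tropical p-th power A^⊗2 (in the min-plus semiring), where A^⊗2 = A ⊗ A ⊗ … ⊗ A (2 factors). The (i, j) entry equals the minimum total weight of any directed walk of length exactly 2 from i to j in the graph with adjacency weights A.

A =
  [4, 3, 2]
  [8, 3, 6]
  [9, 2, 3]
A^⊗2 =
  [8, 4, 5]
  [11, 6, 9]
  [10, 5, 6]

Each entry (A^⊗2)_ij equals the minimum over all length-2 walks i = v_0 → v_1 → … → v_2 = j of Σ_t A[v_t][v_{t+1}]. For example, for (i, j) = (0, 2) we minimise over 3 possible intermediate vertex sequences; the minimum is 5, attained along the walk 0 → 2 → 2.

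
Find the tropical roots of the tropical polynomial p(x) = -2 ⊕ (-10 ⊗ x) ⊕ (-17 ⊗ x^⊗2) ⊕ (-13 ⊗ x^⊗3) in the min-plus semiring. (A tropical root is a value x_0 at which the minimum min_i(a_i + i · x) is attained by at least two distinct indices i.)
Roots: {-4, 7, 8}

Each tropical root is a break point of the lower envelope of the lines y = a_i + i · x (there are 4 lines, with slopes 0, 1, ..., 3). Only the lines that attain the minimum somewhere contribute to roots; other lines are dominated. Here the surviving (envelope) indices are i = 3, i = 2, i = 1, i = 0.
Intersections between consecutive envelope lines give the roots: for adjacent envelope indices i < j the intersection is x = (a_i − a_j) / (j − i). Reading off the sorted break points: {-4, 7, 8}.
Verification: at each break x_0, at least two indices attain the minimum of min_i(a_i + i · x_0).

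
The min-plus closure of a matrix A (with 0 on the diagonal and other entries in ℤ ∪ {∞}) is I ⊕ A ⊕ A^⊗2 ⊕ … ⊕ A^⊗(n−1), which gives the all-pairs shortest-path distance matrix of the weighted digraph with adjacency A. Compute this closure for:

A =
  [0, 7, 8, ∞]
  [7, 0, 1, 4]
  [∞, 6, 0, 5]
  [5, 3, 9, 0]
Closure =
  [0, 7, 8, 11]
  [7, 0, 1, 4]
  [10, 6, 0, 5]
  [5, 3, 4, 0]

This is the Floyd-Warshall all-pairs shortest-path computation. For each intermediate vertex k = 0, 1, …, 3, update dist[i][j] ← min(dist[i][j], dist[i][k] + dist[k][j]). The final matrix gives, for each (i, j), the minimum total weight of any directed path from i to j (possibly empty when i = j).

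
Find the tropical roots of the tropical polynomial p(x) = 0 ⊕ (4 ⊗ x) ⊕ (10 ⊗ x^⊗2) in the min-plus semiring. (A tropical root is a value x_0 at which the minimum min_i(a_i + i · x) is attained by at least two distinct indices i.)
Roots: {-6, -4}

Each tropical root is a break point of the lower envelope of the lines y = a_i + i · x (there are 3 lines, with slopes 0, 1, ..., 2). Only the lines that attain the minimum somewhere contribute to roots; other lines are dominated. Here the surviving (envelope) indices are i = 2, i = 1, i = 0.
Intersections between consecutive envelope lines give the roots: for adjacent envelope indices i < j the intersection is x = (a_i − a_j) / (j − i). Reading off the sorted break points: {-6, -4}.
Verification: at each break x_0, at least two indices attain the minimum of min_i(a_i + i · x_0).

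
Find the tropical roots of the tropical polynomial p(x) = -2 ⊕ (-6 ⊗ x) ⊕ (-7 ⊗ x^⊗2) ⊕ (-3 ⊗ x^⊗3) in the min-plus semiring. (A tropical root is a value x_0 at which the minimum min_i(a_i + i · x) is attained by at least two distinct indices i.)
Roots: {-4, 1, 4}

Each tropical root is a break point of the lower envelope of the lines y = a_i + i · x (there are 4 lines, with slopes 0, 1, ..., 3). Only the lines that attain the minimum somewhere contribute to roots; other lines are dominated. Here the surviving (envelope) indices are i = 3, i = 2, i = 1, i = 0.
Intersections between consecutive envelope lines give the roots: for adjacent envelope indices i < j the intersection is x = (a_i − a_j) / (j − i). Reading off the sorted break points: {-4, 1, 4}.
Verification: at each break x_0, at least two indices attain the minimum of min_i(a_i + i · x_0).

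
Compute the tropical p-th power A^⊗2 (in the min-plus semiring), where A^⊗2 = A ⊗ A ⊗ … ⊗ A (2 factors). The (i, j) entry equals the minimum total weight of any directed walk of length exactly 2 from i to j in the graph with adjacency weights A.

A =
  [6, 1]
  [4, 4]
A^⊗2 =
  [5, 5]
  [8, 5]

Each entry (A^⊗2)_ij equals the minimum over all length-2 walks i = v_0 → v_1 → … → v_2 = j of Σ_t A[v_t][v_{t+1}]. For example, for (i, j) = (0, 1) we minimise over 2 possible intermediate vertex sequences; the minimum is 5, attained along the walk 0 → 1 → 1.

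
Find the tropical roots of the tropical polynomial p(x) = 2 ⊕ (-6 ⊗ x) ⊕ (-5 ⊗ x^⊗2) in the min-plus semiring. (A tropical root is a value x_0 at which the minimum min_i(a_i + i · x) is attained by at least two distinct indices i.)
Roots: {-1, 8}

Each tropical root is a break point of the lower envelope of the lines y = a_i + i · x (there are 3 lines, with slopes 0, 1, ..., 2). Only the lines that attain the minimum somewhere contribute to roots; other lines are dominated. Here the surviving (envelope) indices are i = 2, i = 1, i = 0.
Intersections between consecutive envelope lines give the roots: for adjacent envelope indices i < j the intersection is x = (a_i − a_j) / (j − i). Reading off the sorted break points: {-1, 8}.
Verification: at each break x_0, at least two indices attain the minimum of min_i(a_i + i · x_0).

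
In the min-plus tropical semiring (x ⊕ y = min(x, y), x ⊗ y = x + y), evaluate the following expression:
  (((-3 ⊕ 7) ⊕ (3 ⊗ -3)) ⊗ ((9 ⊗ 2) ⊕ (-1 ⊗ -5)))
(((-3 ⊕ 7) ⊕ (3 ⊗ -3)) ⊗ ((9 ⊗ 2) ⊕ (-1 ⊗ -5))) = -9

Expand innermost to outermost. Recall ⊕ takes the minimum of its arguments and ⊗ takes their sum. Working out the expression (((-3 ⊕ 7) ⊕ (3 ⊗ -3)) ⊗ ((9 ⊗ 2) ⊕ (-1 ⊗ -5))) gives -9.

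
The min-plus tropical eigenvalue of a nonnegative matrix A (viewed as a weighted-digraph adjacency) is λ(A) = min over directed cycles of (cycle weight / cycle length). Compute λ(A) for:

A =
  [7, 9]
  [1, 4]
λ(A) = 4

Enumerate directed cycles and compute their means (weight / length). Sample:
  cycle 0 → 0: weight = 7, length = 1, mean = 7/1 ≈ 7.000
  cycle 1 → 1: weight = 4, length = 1, mean = 4/1 ≈ 4.000
  cycle 0 → 1 → 0: weight = 10, length = 2, mean = 10/2 ≈ 5.000
  cycle 1 → 0 → 1: weight = 10, length = 2, mean = 10/2 ≈ 5.000
Minimum mean = 4.000, attained e.g. along the cycle 1 → 1 with weight 4 and length 1. So λ(A) = 4/1 = 4.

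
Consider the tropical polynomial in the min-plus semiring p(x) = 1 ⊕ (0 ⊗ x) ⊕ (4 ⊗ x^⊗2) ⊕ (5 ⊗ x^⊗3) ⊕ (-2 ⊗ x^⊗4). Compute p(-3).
p(-3) = -14

A tropical monomial a ⊗ x^⊗i evaluates to a + i · x. Evaluating each term at x = -3:
  Term 0 contributes 1 + 0 · -3 = 1
  Term 1 contributes 0 + 1 · -3 = -3
  Term 2 contributes 4 + 2 · -3 = -2
  Term 3 contributes 5 + 3 · -3 = -4
  Term 4 contributes -2 + 4 · -3 = -14
p(-3) = ⊕ of these = min[1, -3, -2, -4, -14] = -14.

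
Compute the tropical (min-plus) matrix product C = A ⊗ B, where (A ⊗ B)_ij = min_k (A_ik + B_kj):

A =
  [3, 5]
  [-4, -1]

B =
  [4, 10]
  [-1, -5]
A ⊗ B =
  [4, 0]
  [-2, -6]

Apply the min-plus product entry-by-entry:
  C[0][0] = min over k of (A[0][0] + B[0][0] = 3 + 4 = 7, A[0][1] + B[1][0] = 5 + -1 = 4) = 4 (attained at k = 1)
  C[0][1] = min over k of (A[0][0] + B[0][1] = 3 + 10 = 13, A[0][1] + B[1][1] = 5 + -5 = 0) = 0 (attained at k = 1)
  C[1][0] = min over k of (A[1][0] + B[0][0] = -4 + 4 = 0, A[1][1] + B[1][0] = -1 + -1 = -2) = -2 (attained at k = 1)
  C[1][1] = min over k of (A[1][0] + B[0][1] = -4 + 10 = 6, A[1][1] + B[1][1] = -1 + -5 = -6) = -6 (attained at k = 1)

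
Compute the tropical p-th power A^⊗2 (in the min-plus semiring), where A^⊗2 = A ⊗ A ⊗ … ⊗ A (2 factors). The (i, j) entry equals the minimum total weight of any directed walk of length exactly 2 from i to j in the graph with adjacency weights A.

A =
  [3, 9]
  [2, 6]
A^⊗2 =
  [6, 12]
  [5, 11]

Each entry (A^⊗2)_ij equals the minimum over all length-2 walks i = v_0 → v_1 → … → v_2 = j of Σ_t A[v_t][v_{t+1}]. For example, for (i, j) = (0, 1) we minimise over 2 possible intermediate vertex sequences; the minimum is 12, attained along the walk 0 → 0 → 1.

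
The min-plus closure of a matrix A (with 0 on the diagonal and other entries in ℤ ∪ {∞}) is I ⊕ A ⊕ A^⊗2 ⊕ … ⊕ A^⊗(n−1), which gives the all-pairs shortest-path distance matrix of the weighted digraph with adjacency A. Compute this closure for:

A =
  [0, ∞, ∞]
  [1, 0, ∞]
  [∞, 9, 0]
Closure =
  [0, ∞, ∞]
  [1, 0, ∞]
  [10, 9, 0]

This is the Floyd-Warshall all-pairs shortest-path computation. For each intermediate vertex k = 0, 1, …, 2, update dist[i][j] ← min(dist[i][j], dist[i][k] + dist[k][j]). The final matrix gives, for each (i, j), the minimum total weight of any directed path from i to j (possibly empty when i = j).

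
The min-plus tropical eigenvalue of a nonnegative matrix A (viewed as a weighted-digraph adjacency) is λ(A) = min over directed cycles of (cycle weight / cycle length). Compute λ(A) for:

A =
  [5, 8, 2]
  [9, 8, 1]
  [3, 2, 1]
λ(A) = 1

Enumerate directed cycles and compute their means (weight / length). Sample:
  cycle 0 → 0: weight = 5, length = 1, mean = 5/1 ≈ 5.000
  cycle 1 → 1: weight = 8, length = 1, mean = 8/1 ≈ 8.000
  cycle 2 → 2: weight = 1, length = 1, mean = 1/1 ≈ 1.000
  cycle 0 → 1 → 0: weight = 17, length = 2, mean = 17/2 ≈ 8.500
  cycle 0 → 2 → 0: weight = 5, length = 2, mean = 5/2 ≈ 2.500
  cycle 1 → 0 → 1: weight = 17, length = 2, mean = 17/2 ≈ 8.500
Minimum mean = 1.000, attained e.g. along the cycle 2 → 2 with weight 1 and length 1. So λ(A) = 1/1 = 1.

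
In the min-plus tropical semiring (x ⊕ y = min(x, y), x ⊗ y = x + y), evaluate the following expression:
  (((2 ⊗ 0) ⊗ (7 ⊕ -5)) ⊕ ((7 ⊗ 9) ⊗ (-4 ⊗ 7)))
(((2 ⊗ 0) ⊗ (7 ⊕ -5)) ⊕ ((7 ⊗ 9) ⊗ (-4 ⊗ 7))) = -3

Expand innermost to outermost. Recall ⊕ takes the minimum of its arguments and ⊗ takes their sum. Working out the expression (((2 ⊗ 0) ⊗ (7 ⊕ -5)) ⊕ ((7 ⊗ 9) ⊗ (-4 ⊗ 7))) gives -3.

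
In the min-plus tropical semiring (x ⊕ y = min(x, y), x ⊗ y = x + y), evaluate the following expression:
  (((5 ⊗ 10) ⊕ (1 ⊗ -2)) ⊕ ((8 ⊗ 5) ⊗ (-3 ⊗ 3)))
(((5 ⊗ 10) ⊕ (1 ⊗ -2)) ⊕ ((8 ⊗ 5) ⊗ (-3 ⊗ 3))) = -1

Expand innermost to outermost. Recall ⊕ takes the minimum of its arguments and ⊗ takes their sum. Working out the expression (((5 ⊗ 10) ⊕ (1 ⊗ -2)) ⊕ ((8 ⊗ 5) ⊗ (-3 ⊗ 3))) gives -1.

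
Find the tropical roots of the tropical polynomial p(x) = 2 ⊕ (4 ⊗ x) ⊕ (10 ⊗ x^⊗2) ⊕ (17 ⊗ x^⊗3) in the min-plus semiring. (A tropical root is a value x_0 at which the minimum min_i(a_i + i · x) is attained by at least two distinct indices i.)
Roots: {-7, -6, -2}

Each tropical root is a break point of the lower envelope of the lines y = a_i + i · x (there are 4 lines, with slopes 0, 1, ..., 3). Only the lines that attain the minimum somewhere contribute to roots; other lines are dominated. Here the surviving (envelope) indices are i = 3, i = 2, i = 1, i = 0.
Intersections between consecutive envelope lines give the roots: for adjacent envelope indices i < j the intersection is x = (a_i − a_j) / (j − i). Reading off the sorted break points: {-7, -6, -2}.
Verification: at each break x_0, at least two indices attain the minimum of min_i(a_i + i · x_0).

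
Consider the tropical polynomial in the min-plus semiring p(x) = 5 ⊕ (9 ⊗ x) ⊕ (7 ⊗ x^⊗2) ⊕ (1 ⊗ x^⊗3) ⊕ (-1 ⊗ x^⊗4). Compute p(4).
p(4) = 5

A tropical monomial a ⊗ x^⊗i evaluates to a + i · x. Evaluating each term at x = 4:
  Term 0 contributes 5 + 0 · 4 = 5
  Term 1 contributes 9 + 1 · 4 = 13
  Term 2 contributes 7 + 2 · 4 = 15
  Term 3 contributes 1 + 3 · 4 = 13
  Term 4 contributes -1 + 4 · 4 = 15
p(4) = ⊕ of these = min[5, 13, 15, 13, 15] = 5.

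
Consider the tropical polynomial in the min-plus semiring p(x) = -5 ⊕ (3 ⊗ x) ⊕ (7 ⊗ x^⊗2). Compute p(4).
p(4) = -5

A tropical monomial a ⊗ x^⊗i evaluates to a + i · x. Evaluating each term at x = 4:
  Term 0 contributes -5 + 0 · 4 = -5
  Term 1 contributes 3 + 1 · 4 = 7
  Term 2 contributes 7 + 2 · 4 = 15
p(4) = ⊕ of these = min[-5, 7, 15] = -5.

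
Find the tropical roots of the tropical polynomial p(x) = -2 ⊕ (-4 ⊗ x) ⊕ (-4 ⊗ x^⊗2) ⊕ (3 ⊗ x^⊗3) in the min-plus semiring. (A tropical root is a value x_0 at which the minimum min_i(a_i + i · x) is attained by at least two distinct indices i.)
Roots: {-7, 0, 2}

Each tropical root is a break point of the lower envelope of the lines y = a_i + i · x (there are 4 lines, with slopes 0, 1, ..., 3). Only the lines that attain the minimum somewhere contribute to roots; other lines are dominated. Here the surviving (envelope) indices are i = 3, i = 2, i = 1, i = 0.
Intersections between consecutive envelope lines give the roots: for adjacent envelope indices i < j the intersection is x = (a_i − a_j) / (j − i). Reading off the sorted break points: {-7, 0, 2}.
Verification: at each break x_0, at least two indices attain the minimum of min_i(a_i + i · x_0).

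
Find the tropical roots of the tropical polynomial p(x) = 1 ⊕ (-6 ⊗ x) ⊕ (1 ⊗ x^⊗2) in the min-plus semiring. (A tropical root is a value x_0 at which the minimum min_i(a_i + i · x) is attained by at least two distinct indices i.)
Roots: {-7, 7}

Each tropical root is a break point of the lower envelope of the lines y = a_i + i · x (there are 3 lines, with slopes 0, 1, ..., 2). Only the lines that attain the minimum somewhere contribute to roots; other lines are dominated. Here the surviving (envelope) indices are i = 2, i = 1, i = 0.
Intersections between consecutive envelope lines give the roots: for adjacent envelope indices i < j the intersection is x = (a_i − a_j) / (j − i). Reading off the sorted break points: {-7, 7}.
Verification: at each break x_0, at least two indices attain the minimum of min_i(a_i + i · x_0).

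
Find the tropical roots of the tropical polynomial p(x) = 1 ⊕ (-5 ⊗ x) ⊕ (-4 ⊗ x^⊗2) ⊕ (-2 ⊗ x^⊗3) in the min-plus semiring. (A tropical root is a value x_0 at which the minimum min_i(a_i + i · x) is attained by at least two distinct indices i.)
Roots: {-2, -1, 6}

Each tropical root is a break point of the lower envelope of the lines y = a_i + i · x (there are 4 lines, with slopes 0, 1, ..., 3). Only the lines that attain the minimum somewhere contribute to roots; other lines are dominated. Here the surviving (envelope) indices are i = 3, i = 2, i = 1, i = 0.
Intersections between consecutive envelope lines give the roots: for adjacent envelope indices i < j the intersection is x = (a_i − a_j) / (j − i). Reading off the sorted break points: {-2, -1, 6}.
Verification: at each break x_0, at least two indices attain the minimum of min_i(a_i + i · x_0).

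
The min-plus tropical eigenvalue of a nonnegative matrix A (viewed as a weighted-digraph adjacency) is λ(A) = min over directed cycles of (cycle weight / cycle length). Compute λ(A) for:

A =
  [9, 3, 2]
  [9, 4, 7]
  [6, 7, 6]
λ(A) = 4

Enumerate directed cycles and compute their means (weight / length). Sample:
  cycle 0 → 0: weight = 9, length = 1, mean = 9/1 ≈ 9.000
  cycle 1 → 1: weight = 4, length = 1, mean = 4/1 ≈ 4.000
  cycle 2 → 2: weight = 6, length = 1, mean = 6/1 ≈ 6.000
  cycle 0 → 1 → 0: weight = 12, length = 2, mean = 12/2 ≈ 6.000
  cycle 0 → 2 → 0: weight = 8, length = 2, mean = 8/2 ≈ 4.000
  cycle 1 → 0 → 1: weight = 12, length = 2, mean = 12/2 ≈ 6.000
Minimum mean = 4.000, attained e.g. along the cycle 1 → 1 with weight 4 and length 1. So λ(A) = 4/1 = 4.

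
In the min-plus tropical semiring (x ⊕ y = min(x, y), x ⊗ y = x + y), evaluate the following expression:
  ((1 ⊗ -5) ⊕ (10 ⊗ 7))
((1 ⊗ -5) ⊕ (10 ⊗ 7)) = -4

Expand innermost to outermost. Recall ⊕ takes the minimum of its arguments and ⊗ takes their sum. Working out the expression ((1 ⊗ -5) ⊕ (10 ⊗ 7)) gives -4.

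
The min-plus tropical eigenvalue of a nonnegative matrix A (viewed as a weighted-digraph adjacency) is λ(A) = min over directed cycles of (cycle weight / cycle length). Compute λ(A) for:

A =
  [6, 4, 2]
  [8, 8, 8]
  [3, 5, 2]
λ(A) = 2

Enumerate directed cycles and compute their means (weight / length). Sample:
  cycle 0 → 0: weight = 6, length = 1, mean = 6/1 ≈ 6.000
  cycle 1 → 1: weight = 8, length = 1, mean = 8/1 ≈ 8.000
  cycle 2 → 2: weight = 2, length = 1, mean = 2/1 ≈ 2.000
  cycle 0 → 1 → 0: weight = 12, length = 2, mean = 12/2 ≈ 6.000
  cycle 0 → 2 → 0: weight = 5, length = 2, mean = 5/2 ≈ 2.500
  cycle 1 → 0 → 1: weight = 12, length = 2, mean = 12/2 ≈ 6.000
Minimum mean = 2.000, attained e.g. along the cycle 2 → 2 with weight 2 and length 1. So λ(A) = 2/1 = 2.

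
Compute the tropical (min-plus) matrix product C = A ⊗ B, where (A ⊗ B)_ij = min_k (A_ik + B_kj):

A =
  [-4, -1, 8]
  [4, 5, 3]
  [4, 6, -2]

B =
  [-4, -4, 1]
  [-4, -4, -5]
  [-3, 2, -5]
A ⊗ B =
  [-8, -8, -6]
  [0, 0, -2]
  [-5, 0, -7]

Apply the min-plus product entry-by-entry:
  C[0][0] = min over k of (A[0][0] + B[0][0] = -4 + -4 = -8, A[0][1] + B[1][0] = -1 + -4 = -5, A[0][2] + B[2][0] = 8 + -3 = 5) = -8 (attained at k = 0)
  C[0][1] = min over k of (A[0][0] + B[0][1] = -4 + -4 = -8, A[0][1] + B[1][1] = -1 + -4 = -5, A[0][2] + B[2][1] = 8 + 2 = 10) = -8 (attained at k = 0)
  C[0][2] = min over k of (A[0][0] + B[0][2] = -4 + 1 = -3, A[0][1] + B[1][2] = -1 + -5 = -6, A[0][2] + B[2][2] = 8 + -5 = 3) = -6 (attained at k = 1)
  C[1][0] = min over k of (A[1][0] + B[0][0] = 4 + -4 = 0, A[1][1] + B[1][0] = 5 + -4 = 1, A[1][2] + B[2][0] = 3 + -3 = 0) = 0 (attained at k = 0)
  C[1][1] = min over k of (A[1][0] + B[0][1] = 4 + -4 = 0, A[1][1] + B[1][1] = 5 + -4 = 1, A[1][2] + B[2][1] = 3 + 2 = 5) = 0 (attained at k = 0)
  C[1][2] = min over k of (A[1][0] + B[0][2] = 4 + 1 = 5, A[1][1] + B[1][2] = 5 + -5 = 0, A[1][2] + B[2][2] = 3 + -5 = -2) = -2 (attained at k = 2)
  C[2][0] = min over k of (A[2][0] + B[0][0] = 4 + -4 = 0, A[2][1] + B[1][0] = 6 + -4 = 2, A[2][2] + B[2][0] = -2 + -3 = -5) = -5 (attained at k = 2)
  C[2][1] = min over k of (A[2][0] + B[0][1] = 4 + -4 = 0, A[2][1] + B[1][1] = 6 + -4 = 2, A[2][2] + B[2][1] = -2 + 2 = 0) = 0 (attained at k = 0)
  C[2][2] = min over k of (A[2][0] + B[0][2] = 4 + 1 = 5, A[2][1] + B[1][2] = 6 + -5 = 1, A[2][2] + B[2][2] = -2 + -5 = -7) = -7 (attained at k = 2)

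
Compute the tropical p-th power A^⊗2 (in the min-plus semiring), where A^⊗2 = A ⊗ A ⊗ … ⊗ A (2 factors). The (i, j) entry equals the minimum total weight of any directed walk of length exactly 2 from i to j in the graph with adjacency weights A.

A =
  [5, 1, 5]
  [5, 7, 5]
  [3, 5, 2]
A^⊗2 =
  [6, 6, 6]
  [8, 6, 7]
  [5, 4, 4]

Each entry (A^⊗2)_ij equals the minimum over all length-2 walks i = v_0 → v_1 → … → v_2 = j of Σ_t A[v_t][v_{t+1}]. For example, for (i, j) = (0, 2) we minimise over 3 possible intermediate vertex sequences; the minimum is 6, attained along the walk 0 → 1 → 2.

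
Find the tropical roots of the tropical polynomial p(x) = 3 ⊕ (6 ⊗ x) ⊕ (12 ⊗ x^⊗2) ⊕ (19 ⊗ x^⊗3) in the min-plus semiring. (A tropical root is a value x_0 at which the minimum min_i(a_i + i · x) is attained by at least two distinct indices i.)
Roots: {-7, -6, -3}

Each tropical root is a break point of the lower envelope of the lines y = a_i + i · x (there are 4 lines, with slopes 0, 1, ..., 3). Only the lines that attain the minimum somewhere contribute to roots; other lines are dominated. Here the surviving (envelope) indices are i = 3, i = 2, i = 1, i = 0.
Intersections between consecutive envelope lines give the roots: for adjacent envelope indices i < j the intersection is x = (a_i − a_j) / (j − i). Reading off the sorted break points: {-7, -6, -3}.
Verification: at each break x_0, at least two indices attain the minimum of min_i(a_i + i · x_0).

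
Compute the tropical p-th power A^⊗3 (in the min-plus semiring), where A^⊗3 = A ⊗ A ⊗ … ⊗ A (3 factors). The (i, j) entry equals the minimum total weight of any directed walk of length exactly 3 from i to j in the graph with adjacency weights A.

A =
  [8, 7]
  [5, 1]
A^⊗3 =
  [13, 9]
  [7, 3]

Each entry (A^⊗3)_ij equals the minimum over all length-3 walks i = v_0 → v_1 → … → v_3 = j of Σ_t A[v_t][v_{t+1}]. For example, for (i, j) = (0, 1) we minimise over 4 possible intermediate vertex sequences; the minimum is 9, attained along the walk 0 → 1 → 1 → 1.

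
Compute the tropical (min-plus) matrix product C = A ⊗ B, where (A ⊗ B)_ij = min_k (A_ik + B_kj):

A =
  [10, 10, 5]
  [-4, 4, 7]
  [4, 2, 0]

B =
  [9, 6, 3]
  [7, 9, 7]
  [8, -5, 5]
A ⊗ B =
  [13, 0, 10]
  [5, 2, -1]
  [8, -5, 5]

Apply the min-plus product entry-by-entry:
  C[0][0] = min over k of (A[0][0] + B[0][0] = 10 + 9 = 19, A[0][1] + B[1][0] = 10 + 7 = 17, A[0][2] + B[2][0] = 5 + 8 = 13) = 13 (attained at k = 2)
  C[0][1] = min over k of (A[0][0] + B[0][1] = 10 + 6 = 16, A[0][1] + B[1][1] = 10 + 9 = 19, A[0][2] + B[2][1] = 5 + -5 = 0) = 0 (attained at k = 2)
  C[0][2] = min over k of (A[0][0] + B[0][2] = 10 + 3 = 13, A[0][1] + B[1][2] = 10 + 7 = 17, A[0][2] + B[2][2] = 5 + 5 = 10) = 10 (attained at k = 2)
  C[1][0] = min over k of (A[1][0] + B[0][0] = -4 + 9 = 5, A[1][1] + B[1][0] = 4 + 7 = 11, A[1][2] + B[2][0] = 7 + 8 = 15) = 5 (attained at k = 0)
  C[1][1] = min over k of (A[1][0] + B[0][1] = -4 + 6 = 2, A[1][1] + B[1][1] = 4 + 9 = 13, A[1][2] + B[2][1] = 7 + -5 = 2) = 2 (attained at k = 0)
  C[1][2] = min over k of (A[1][0] + B[0][2] = -4 + 3 = -1, A[1][1] + B[1][2] = 4 + 7 = 11, A[1][2] + B[2][2] = 7 + 5 = 12) = -1 (attained at k = 0)
  C[2][0] = min over k of (A[2][0] + B[0][0] = 4 + 9 = 13, A[2][1] + B[1][0] = 2 + 7 = 9, A[2][2] + B[2][0] = 0 + 8 = 8) = 8 (attained at k = 2)
  C[2][1] = min over k of (A[2][0] + B[0][1] = 4 + 6 = 10, A[2][1] + B[1][1] = 2 + 9 = 11, A[2][2] + B[2][1] = 0 + -5 = -5) = -5 (attained at k = 2)
  C[2][2] = min over k of (A[2][0] + B[0][2] = 4 + 3 = 7, A[2][1] + B[1][2] = 2 + 7 = 9, A[2][2] + B[2][2] = 0 + 5 = 5) = 5 (attained at k = 2)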